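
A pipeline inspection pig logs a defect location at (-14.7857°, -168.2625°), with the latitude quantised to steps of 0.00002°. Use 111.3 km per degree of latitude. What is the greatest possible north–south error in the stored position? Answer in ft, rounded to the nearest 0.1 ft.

3.7 ft

With a 0.00002° grid the true value lies within half a step, ±0.00002°/2 = ±1e-05°, of the stored one.
So the N–S error is at most 1e-05 × 111300 = 1.113 m.
In feet: 1.113 m ÷ 0.3048 ≈ 3.6516 ft.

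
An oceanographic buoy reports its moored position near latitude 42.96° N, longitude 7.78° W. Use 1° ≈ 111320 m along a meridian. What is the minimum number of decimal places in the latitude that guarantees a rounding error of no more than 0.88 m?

5 decimal places

One degree of latitude covers 111320 m.
With N decimal places the half-ulp bound is 0.5·10⁻ᴺ°, or 0.5·10⁻ᴺ × 111320 m on the ground.
Setting 55660 × 10⁻ᴺ ≤ 0.88 gives 10ᴺ ≥ 6.325e+04, i.e. N ≥ 4.80.
So 5 decimal places suffice (0.557 m); 4 would allow up to 5.57 m.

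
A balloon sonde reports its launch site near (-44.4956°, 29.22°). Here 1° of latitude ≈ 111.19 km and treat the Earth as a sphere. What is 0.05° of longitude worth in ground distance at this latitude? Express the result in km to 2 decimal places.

One degree of longitude here spans 111190 × cos 44.4956° = 111190 × 0.7133 ≈ 79312.3 m; 0.05° of that is 3965.62 m.
That is 3965.62 m = 3.9656 km.

3.97 km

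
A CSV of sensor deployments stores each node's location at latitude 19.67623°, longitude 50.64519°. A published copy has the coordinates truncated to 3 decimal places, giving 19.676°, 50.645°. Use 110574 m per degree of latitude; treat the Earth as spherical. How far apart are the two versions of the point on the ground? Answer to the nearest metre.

32 metres

The latitude changed by +0.00023° and the longitude by +0.00019°.
N–S: 0.00023° × 110574 m/° = 25.432 m.
East–west at this latitude: 0.00019° × 110574 × cos 19.676° ≈ 0.00019 × 104118 = 19.7824 m.
Combined displacement = (25.432² + 19.7824²)^½ ≈ 32.22 m.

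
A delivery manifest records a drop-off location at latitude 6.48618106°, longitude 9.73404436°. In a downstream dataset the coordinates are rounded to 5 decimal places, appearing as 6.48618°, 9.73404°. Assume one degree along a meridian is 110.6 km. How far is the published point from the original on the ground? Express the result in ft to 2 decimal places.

Δlat = 6.48618106 − 6.48618 = +0.00000106°; Δlon = 9.73404436 − 9.73404 = +0.00000436°.
North–south shift: 0.00000106 × 110600 = 0.117236 m.
E–W at 6.48618°: 0.00000436° × 110600 × cos 6.48618° = 0.00000436 × 110600 × 0.9936 ≈ 0.479129 m.
Distance: √(0.117236² + 0.479129²) ≈ 0.493264 m.
Converting: 0.493264 m × 3.2808 ft/m ≈ 1.6183 ft.

1.62 ft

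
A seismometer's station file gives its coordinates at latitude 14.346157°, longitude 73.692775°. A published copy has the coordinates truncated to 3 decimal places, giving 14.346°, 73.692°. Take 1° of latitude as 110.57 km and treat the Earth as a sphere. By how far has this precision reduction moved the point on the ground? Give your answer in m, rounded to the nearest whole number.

85 m

Δlat = 14.346157 − 14.346 = +0.000157°; Δlon = 73.692775 − 73.692 = +0.000775°.
N–S: 0.000157° × 110570 m/° = 17.3595 m.
E–W at 14.346°: 0.000775° × 110570 × cos 14.346° = 0.000775 × 110570 × 0.9688 ≈ 83.0196 m.
Combined displacement = (17.3595² + 83.0196²)^½ ≈ 84.8152 m.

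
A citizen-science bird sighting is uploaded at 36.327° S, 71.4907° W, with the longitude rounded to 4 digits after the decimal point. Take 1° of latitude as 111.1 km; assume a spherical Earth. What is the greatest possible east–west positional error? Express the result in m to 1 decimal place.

Rounding to 4 decimal places leaves the longitude within ±5e-05° of the true value.
At latitude 36.327° a degree of longitude spans 111100 m × cos 36.327° = 111100 × 0.8056 ≈ 89507.6 m.
East–west error: 5e-05° × 89507.6 m/° ≈ 4.47538 m.

4.5 m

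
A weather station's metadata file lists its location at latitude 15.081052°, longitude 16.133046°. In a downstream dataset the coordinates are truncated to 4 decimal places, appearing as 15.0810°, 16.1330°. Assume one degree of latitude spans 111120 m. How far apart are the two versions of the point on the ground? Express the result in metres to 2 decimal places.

The latitude changed by +0.000052° and the longitude by +0.000046°.
N–S: 0.000052° × 111120 m/° = 5.77824 m.
East–west at this latitude: 0.000046° × 111120 × cos 15.081° ≈ 0.000046 × 107293 = 4.93547 m.
Hypotenuse of the two orthogonal shifts: √(5.77824² + 4.93547²) = 7.59914 m.

7.60 metres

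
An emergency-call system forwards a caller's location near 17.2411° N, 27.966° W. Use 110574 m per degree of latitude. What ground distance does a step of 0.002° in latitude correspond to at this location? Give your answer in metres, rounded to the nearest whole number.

221 metres

0.002° × 110574 m/° = 221.148 m.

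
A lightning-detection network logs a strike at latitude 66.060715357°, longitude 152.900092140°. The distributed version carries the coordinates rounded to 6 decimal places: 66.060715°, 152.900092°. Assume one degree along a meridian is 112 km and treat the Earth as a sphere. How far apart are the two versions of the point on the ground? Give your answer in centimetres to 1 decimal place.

4.0 centimetres

Δlat = 66.060715357 − 66.060715 = +0.000000357°; Δlon = 152.900092140 − 152.900092 = +0.000000140°.
North–south shift: 0.000000357 × 112000 = 0.039984 m.
E–W at 66.0607°: 0.000000140° × 112000 × cos 66.0607° = 0.000000140 × 112000 × 0.4058 ≈ 0.00636245 m.
Distance: √(0.039984² + 0.00636245²) ≈ 0.040487 m.
That is 0.040487 m = 4.0487 cm.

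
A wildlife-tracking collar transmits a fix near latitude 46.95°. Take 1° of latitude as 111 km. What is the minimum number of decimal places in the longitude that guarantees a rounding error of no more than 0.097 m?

6 decimal places

At 46.95° one degree of longitude covers 111000 × cos 46.95° ≈ 111000 × 0.6826 ≈ 75772.6 m.
N decimal places → at most half a unit in the last place, 0.5 × 10⁻ᴺ° = 75772.6/2 × 10⁻ᴺ m.
Need 0.5 × 75772.6 × 10⁻ᴺ ≤ 0.097 → 10⁻ᴺ ≤ 2.560e-06, so N ≥ 5.59.
At 5 places the error can reach 0.379 m, but 6 places keeps it to 0.0379 m.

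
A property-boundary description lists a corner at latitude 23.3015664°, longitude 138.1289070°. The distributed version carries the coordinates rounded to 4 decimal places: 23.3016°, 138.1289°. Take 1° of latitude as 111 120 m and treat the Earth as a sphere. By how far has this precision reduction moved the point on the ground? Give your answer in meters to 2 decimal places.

3.80 meters

Δlat = 23.3015664 − 23.3016 = -0.0000336°; Δlon = 138.1289070 − 138.1289 = +0.0000070°.
N–S: -0.0000336° × 111120 m/° = -3.73363 m.
E–W at 23.3016°: 0.0000070° × 111120 × cos 23.3016° = 0.0000070 × 111120 × 0.9184 ≈ 0.714396 m.
Combined displacement = (3.73363² + 0.714396²)^½ ≈ 3.80136 m.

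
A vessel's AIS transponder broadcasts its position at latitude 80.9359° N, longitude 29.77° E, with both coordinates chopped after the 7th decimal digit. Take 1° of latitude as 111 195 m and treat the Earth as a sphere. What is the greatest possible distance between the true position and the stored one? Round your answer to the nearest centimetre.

1 centimetres

Truncating at 7 decimal places can drop up to a full unit in the last place, so each coordinate may be off by as much as 1e-07°.
North–south component: 1e-07° × 111195 = 0.0111195 m.
Longitude error → 1e-07 × 111195 × cos 80.9359° = 1e-07 × 111195 × 0.1575 ≈ 0.00175176 m.
Worst case both components are at the extreme and orthogonal: √(0.0111195² + 0.00175176²) ≈ 0.0112566 m.
That is 0.0112566 m = 1.1257 cm.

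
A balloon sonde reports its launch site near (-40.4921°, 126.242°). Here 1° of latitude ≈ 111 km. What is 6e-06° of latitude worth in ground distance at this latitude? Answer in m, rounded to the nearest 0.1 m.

0.7 m

6e-06° × 111000 m/° = 0.666 m.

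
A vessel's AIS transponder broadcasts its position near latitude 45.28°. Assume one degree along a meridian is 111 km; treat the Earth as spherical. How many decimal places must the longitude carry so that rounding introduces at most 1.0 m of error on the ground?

5 decimal places

At 45.28° one degree of longitude covers 111000 × cos 45.28° ≈ 111000 × 0.7036 ≈ 78104.3 m.
With N decimal places the half-ulp bound is 0.5·10⁻ᴺ°, or 0.5·10⁻ᴺ × 78104.3 m on the ground.
Setting 39052.2 × 10⁻ᴺ ≤ 1.0 gives 10ᴺ ≥ 3.905e+04, i.e. N ≥ 4.59.
N = 4 would give 3.91 m (too coarse); N = 5 gives 0.391 m ≤ 1.0 m.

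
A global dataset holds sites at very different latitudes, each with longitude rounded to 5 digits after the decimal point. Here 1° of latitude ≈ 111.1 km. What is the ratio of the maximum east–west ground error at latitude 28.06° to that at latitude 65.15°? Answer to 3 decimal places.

Rounding to 5 decimal places leaves the longitude within ±5e-06° of the true value.
Error at 28.06° = 5e-06° × 111100 × cos 28.06° ≈ 0.5555 × 0.8825 = 0.4902 m.
At 65.15°: 5e-06° × 111100 × cos 65.15° = 5e-06 × 111100 × 0.4202 ≈ 0.23345 m.
The ratio reduces to cos 28.06° / cos 65.15° = 0.8825/0.4202 ≈ 2.0999.

2.100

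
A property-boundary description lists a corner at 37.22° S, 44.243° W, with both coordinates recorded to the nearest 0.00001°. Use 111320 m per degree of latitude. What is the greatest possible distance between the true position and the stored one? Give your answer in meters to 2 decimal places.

0.71 meters

Rounding to 5 decimal places leaves each coordinate within ±5e-06° of the true value.
N–S: 5e-06° × 111320 m/° = 0.5566 m.
East–west component at 37.22°: 5e-06° × 111320 × cos 37.22° ≈ 5e-06 × 88646.2 ≈ 0.443231 m.
Combining orthogonally: (0.5566² + 0.443231²)^½ ≈ 0.711518 m.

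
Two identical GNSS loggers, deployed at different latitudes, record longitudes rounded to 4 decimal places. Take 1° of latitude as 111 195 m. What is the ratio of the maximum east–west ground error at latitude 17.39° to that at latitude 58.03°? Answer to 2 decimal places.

1.80

Rounding to 4 decimal places leaves the longitude within ±5e-05° of the true value.
At 17.39°: 5e-05° × 111195 × cos 17.39° = 5e-05 × 111195 × 0.9543 ≈ 5.3056 m.
At 58.03°: 5e-05° × 111195 × cos 58.03° = 5e-05 × 111195 × 0.5295 ≈ 2.9437 m.
Ratio: 5.3056 / 2.9437 = cos 17.39° / cos 58.03° ≈ 1.8023.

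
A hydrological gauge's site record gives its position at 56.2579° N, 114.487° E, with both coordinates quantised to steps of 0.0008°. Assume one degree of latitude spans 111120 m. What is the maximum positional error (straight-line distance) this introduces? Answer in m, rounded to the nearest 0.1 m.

50.8 m

With a 0.0008° grid the true value lies within half a step, ±0.0008°/2 = ±0.0004°, of the stored one.
N–S: 0.0004° × 111120 m/° = 44.448 m.
Longitude error → 0.0004 × 111120 × cos 56.2579° = 0.0004 × 111120 × 0.5555 ≈ 24.6889 m.
Worst case both components are at the extreme and orthogonal: √(44.448² + 24.6889²) ≈ 50.8445 m.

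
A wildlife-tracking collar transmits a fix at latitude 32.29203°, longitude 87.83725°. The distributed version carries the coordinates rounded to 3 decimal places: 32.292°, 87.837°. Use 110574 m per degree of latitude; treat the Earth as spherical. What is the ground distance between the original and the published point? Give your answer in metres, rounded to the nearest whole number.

The latitude changed by +0.00003° and the longitude by +0.00025°.
N–S: 0.00003° × 110574 m/° = 3.31722 m.
East–west at this latitude: 0.00025° × 110574 × cos 32.292° ≈ 0.00025 × 93472.2 = 23.3681 m.
Combined displacement = (3.31722² + 23.3681²)^½ ≈ 23.6023 m.

24 metres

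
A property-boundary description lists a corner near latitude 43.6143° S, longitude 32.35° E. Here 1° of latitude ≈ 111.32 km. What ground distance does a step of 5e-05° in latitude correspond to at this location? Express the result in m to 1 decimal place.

Along a meridian 5e-05° is 5e-05 × 111320 = 5.566 m.

5.6 m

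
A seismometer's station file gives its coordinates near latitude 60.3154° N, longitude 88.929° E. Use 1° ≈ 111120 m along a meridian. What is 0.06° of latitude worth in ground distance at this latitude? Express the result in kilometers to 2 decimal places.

0.06° × 111120 m/° = 6667.2 m.
That is 6667.2 m = 6.6672 km.

6.67 kilometers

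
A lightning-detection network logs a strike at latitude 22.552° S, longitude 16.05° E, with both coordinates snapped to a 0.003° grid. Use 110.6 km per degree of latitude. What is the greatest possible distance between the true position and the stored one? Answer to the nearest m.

226 m

With a 0.003° grid the true value lies within half a step, ±0.003°/2 = ±0.0015°, of the stored one.
N–S: 0.0015° × 110600 m/° = 165.9 m.
Longitude error → 0.0015 × 110600 × cos 22.552° = 0.0015 × 110600 × 0.9235 ≈ 153.214 m.
Worst case both components are at the extreme and orthogonal: √(165.9² + 153.214²) ≈ 225.826 m.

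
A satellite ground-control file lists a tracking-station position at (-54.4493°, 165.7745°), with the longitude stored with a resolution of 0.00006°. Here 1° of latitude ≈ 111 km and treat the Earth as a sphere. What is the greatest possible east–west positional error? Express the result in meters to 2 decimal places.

1.94 meters

With a 0.00006° grid the true value lies within half a step, ±0.00006°/2 = ±3e-05°, of the stored one.
Parallels shrink by cos φ, so at 54.4493° a degree of longitude is 111000 × 0.5814 ≈ 64538 m.
Maximum E–W displacement: 3e-05 × 64538 = 1.93614 m.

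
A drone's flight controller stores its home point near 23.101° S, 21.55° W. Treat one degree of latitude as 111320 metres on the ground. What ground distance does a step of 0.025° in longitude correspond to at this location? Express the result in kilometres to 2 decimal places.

2.56 kilometres

At 23.101° a degree of longitude is 111320 × cos 23.101° ≈ 102394 m, so 0.025° corresponds to 2559.84 m.
That is 2559.84 m = 2.5598 km.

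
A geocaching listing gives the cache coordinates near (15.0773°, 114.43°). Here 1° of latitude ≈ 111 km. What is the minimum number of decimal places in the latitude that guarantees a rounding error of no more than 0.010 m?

One degree of latitude covers 111000 m.
Rounding to N decimal places gives at most 0.5 × 10⁻ᴺ degrees of error, i.e. 0.5 × 10⁻ᴺ × 111000 m.
Setting 55500 × 10⁻ᴺ ≤ 0.010 gives 10ᴺ ≥ 5.55e+06, i.e. N ≥ 6.74.
So 7 decimal places suffice (0.00555 m); 6 would allow up to 0.0555 m.

7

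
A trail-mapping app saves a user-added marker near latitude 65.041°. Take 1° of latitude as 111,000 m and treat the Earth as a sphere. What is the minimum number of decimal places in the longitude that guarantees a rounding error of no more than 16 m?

At 65.041° one degree of longitude covers 111000 × cos 65.041° ≈ 111000 × 0.4220 ≈ 46838.6 m.
With N decimal places the half-ulp bound is 0.5·10⁻ᴺ°, or 0.5·10⁻ᴺ × 46838.6 m on the ground.
Setting 23419.3 × 10⁻ᴺ ≤ 16 gives 10ᴺ ≥ 1464, i.e. N ≥ 3.17.
At 3 places the error can reach 23.4 m, but 4 places keeps it to 2.34 m.

4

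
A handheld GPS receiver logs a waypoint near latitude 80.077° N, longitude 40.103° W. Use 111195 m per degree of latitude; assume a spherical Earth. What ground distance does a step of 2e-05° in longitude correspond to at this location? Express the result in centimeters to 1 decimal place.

38.3 centimeters

2e-05° of longitude at 80.077° is 2e-05 × 111195 × cos 80.077° ≈ 2e-05 × 19161.6 = 0.383233 m.
That is 0.383233 m = 38.323 cm.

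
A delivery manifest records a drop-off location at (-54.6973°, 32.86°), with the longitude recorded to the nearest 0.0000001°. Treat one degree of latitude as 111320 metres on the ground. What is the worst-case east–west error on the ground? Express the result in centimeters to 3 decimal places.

Rounding to 7 decimal places leaves the longitude within ±5e-08° of the true value.
Parallels shrink by cos φ, so at 54.6973° a degree of longitude is 111320 × 0.5779 ≈ 64331.4 m.
So at most 5e-08° × 64331.4 ≈ 0.00321657 m east–west.
That is 0.00321657 m = 0.32166 cm.

0.322 centimeters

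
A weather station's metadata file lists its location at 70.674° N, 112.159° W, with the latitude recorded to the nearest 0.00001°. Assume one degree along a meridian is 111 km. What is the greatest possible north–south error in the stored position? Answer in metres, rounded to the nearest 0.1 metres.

0.6 metres

Rounding to 5 decimal places leaves the latitude within ±5e-06° of the true value.
North–south distance: 5e-06° × 111000 m/° = 0.555 m.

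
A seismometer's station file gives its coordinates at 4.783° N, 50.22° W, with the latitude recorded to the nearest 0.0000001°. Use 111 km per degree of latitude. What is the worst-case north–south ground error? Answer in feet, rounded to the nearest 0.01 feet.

Rounding to 7 decimal places leaves the latitude within ±5e-08° of the true value.
So the N–S error is at most 5e-08 × 111000 = 0.00555 m.
In feet: 0.00555 m ÷ 0.3048 ≈ 0.018209 ft.

0.02 feet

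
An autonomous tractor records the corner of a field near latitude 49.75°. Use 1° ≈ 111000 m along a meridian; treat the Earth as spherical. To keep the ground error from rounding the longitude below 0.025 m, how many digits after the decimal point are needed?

At 49.75° one degree of longitude covers 111000 × cos 49.75° ≈ 111000 × 0.6461 ≈ 71719.8 m.
Rounding to N decimal places gives at most 0.5 × 10⁻ᴺ degrees of error, i.e. 0.5 × 10⁻ᴺ × 71719.8 m.
Need 0.5 × 71719.8 × 10⁻ᴺ ≤ 0.025 → 10⁻ᴺ ≤ 6.972e-07, so N ≥ 6.16.
At 6 places the error can reach 0.0359 m, but 7 places keeps it to 0.00359 m.

7 decimal places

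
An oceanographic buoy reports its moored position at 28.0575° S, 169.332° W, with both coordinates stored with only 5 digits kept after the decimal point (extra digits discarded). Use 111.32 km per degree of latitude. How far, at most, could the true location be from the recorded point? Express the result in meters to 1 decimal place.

Truncating at 5 decimal places can drop up to a full unit in the last place, so each coordinate may be off by as much as 1e-05°.
N–S: 1e-05° × 111320 m/° = 1.1132 m.
E–W at 28.0575°: 1e-05° × 111320 × cos 28.0575° = 1e-05 × 111320 × 0.8825 ≈ 0.982372 m.
Worst case both components are at the extreme and orthogonal: √(1.1132² + 0.982372²) ≈ 1.48468 m.

1.5 meters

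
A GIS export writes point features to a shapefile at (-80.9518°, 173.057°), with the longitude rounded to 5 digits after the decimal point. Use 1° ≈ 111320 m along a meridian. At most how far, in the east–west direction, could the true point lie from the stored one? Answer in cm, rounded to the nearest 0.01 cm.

Rounding to 5 decimal places leaves the longitude within ±5e-06° of the true value.
At latitude 80.9518° a degree of longitude spans 111320 m × cos 80.9518° = 111320 × 0.1573 ≈ 17506.8 m.
Maximum E–W displacement: 5e-06 × 17506.8 = 0.0875339 m.
That is 0.0875339 m = 8.7534 cm.

8.75 cm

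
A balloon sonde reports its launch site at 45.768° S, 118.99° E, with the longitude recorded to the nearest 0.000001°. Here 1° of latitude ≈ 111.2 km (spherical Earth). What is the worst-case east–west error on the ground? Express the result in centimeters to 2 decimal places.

Rounding to 6 decimal places leaves the longitude within ±5e-07° of the true value.
At latitude 45.768° a degree of longitude spans 111200 m × cos 45.768° = 111200 × 0.6976 ≈ 77569.3 m.
East–west error: 5e-07° × 77569.3 m/° ≈ 0.0387846 m.
That is 0.0387846 m = 3.8785 cm.

3.88 centimeters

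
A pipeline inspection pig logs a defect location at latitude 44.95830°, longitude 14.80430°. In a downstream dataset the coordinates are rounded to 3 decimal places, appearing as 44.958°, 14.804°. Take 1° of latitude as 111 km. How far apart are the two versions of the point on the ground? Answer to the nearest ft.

134 ft

Δlat = 44.95830 − 44.958 = +0.00030°; Δlon = 14.80430 − 14.804 = +0.00030°.
N–S: 0.00030° × 111000 m/° = 33.3 m.
East–west at this latitude: 0.00030° × 111000 × cos 44.958° ≈ 0.00030 × 78546.4 = 23.5639 m.
Distance: √(33.3² + 23.5639²) ≈ 40.794 m.
In feet: 40.794 m ÷ 0.3048 ≈ 133.84 ft.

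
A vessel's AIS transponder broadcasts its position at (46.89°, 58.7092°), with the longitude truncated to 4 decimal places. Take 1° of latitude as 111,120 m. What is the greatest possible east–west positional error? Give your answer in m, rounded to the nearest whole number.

Truncating at 4 decimal places can drop up to a full unit in the last place, so the longitude may be off by as much as 0.0001°.
One degree of longitude at 46.89° is 111120 × cos 46.89° ≈ 111120 × 0.6834 = 75939.5 m.
So at most 0.0001° × 75939.5 ≈ 7.59395 m east–west.

8 m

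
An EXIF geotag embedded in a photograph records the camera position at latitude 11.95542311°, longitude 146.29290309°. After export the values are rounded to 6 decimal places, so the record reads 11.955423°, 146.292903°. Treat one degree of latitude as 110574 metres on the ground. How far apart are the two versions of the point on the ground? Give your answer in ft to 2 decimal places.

The latitude changed by +0.00000011° and the longitude by +0.00000009°.
N–S: 0.00000011° × 110574 m/° = 0.0121631 m.
E–W at 11.9554°: 0.00000009° × 110574 × cos 11.9554° = 0.00000009 × 110574 × 0.9783 ≈ 0.0097358 m.
Combined displacement = (0.0121631² + 0.0097358²)^½ ≈ 0.0155797 m.
In feet: 0.0155797 m ÷ 0.3048 ≈ 0.051115 ft.

0.05 ft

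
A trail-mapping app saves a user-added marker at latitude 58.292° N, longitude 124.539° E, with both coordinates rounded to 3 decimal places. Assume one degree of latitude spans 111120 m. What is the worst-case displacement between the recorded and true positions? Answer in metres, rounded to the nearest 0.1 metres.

62.8 metres

Rounding to 3 decimal places leaves each coordinate within ±0.0005° of the true value.
North–south component: 0.0005° × 111120 = 55.56 m.
Longitude error → 0.0005 × 111120 × cos 58.292° = 0.0005 × 111120 × 0.5256 ≈ 29.2018 m.
Worst case both components are at the extreme and orthogonal: √(55.56² + 29.2018²) ≈ 62.7667 m.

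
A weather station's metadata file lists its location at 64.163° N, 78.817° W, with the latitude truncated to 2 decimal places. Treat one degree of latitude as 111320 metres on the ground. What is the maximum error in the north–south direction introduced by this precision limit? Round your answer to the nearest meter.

1113 meters

Truncating at 2 decimal places can drop up to a full unit in the last place, so the latitude may be off by as much as 0.01°.
So the N–S error is at most 0.01 × 111320 = 1113.2 m.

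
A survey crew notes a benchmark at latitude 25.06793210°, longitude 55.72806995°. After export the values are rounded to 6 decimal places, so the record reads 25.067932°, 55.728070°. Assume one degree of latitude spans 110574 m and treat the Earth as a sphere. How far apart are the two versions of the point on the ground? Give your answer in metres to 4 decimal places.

0.0121 metres

Δlat = 25.06793210 − 25.067932 = +0.00000010°; Δlon = 55.72806995 − 55.728070 = -0.00000005°.
North–south shift: 0.00000010 × 110574 = 0.0110574 m.
East–west at this latitude: -0.00000005° × 110574 × cos 25.0679° ≈ -0.00000005 × 100159 = -0.00500793 m.
Combined displacement = (0.0110574² + 0.00500793²)^½ ≈ 0.0121386 m.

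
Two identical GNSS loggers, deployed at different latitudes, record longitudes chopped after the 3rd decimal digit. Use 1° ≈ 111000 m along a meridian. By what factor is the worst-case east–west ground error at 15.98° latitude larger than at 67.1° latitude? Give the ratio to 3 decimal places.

2.471

Truncating at 3 decimal places can drop up to a full unit in the last place, so the longitude may be off by as much as 0.001°.
Error at 15.98° = 0.001° × 111000 × cos 15.98° ≈ 111 × 0.9614 = 106.71 m.
Error at 67.1° = 0.001° × 111000 × cos 67.1° ≈ 111 × 0.3891 = 43.193 m.
The ratio reduces to cos 15.98° / cos 67.1° = 0.9614/0.3891 ≈ 2.4706.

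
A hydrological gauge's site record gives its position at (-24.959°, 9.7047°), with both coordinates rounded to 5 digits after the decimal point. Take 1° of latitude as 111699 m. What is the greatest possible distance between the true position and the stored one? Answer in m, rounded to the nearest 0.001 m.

0.754 m

Rounding to 5 decimal places leaves each coordinate within ±5e-06° of the true value.
Latitude error → 5e-06 × 111699 = 0.558495 m along the meridian.
East–west component at 24.959°: 5e-06° × 111699 × cos 24.959° ≈ 5e-06 × 101267 ≈ 0.506337 m.
Combining orthogonally: (0.558495² + 0.506337²)^½ ≈ 0.753853 m.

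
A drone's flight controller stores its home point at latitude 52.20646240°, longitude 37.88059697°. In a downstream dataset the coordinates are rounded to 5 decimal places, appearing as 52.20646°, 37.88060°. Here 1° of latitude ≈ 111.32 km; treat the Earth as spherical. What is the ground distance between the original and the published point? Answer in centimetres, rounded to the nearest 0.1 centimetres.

The latitude changed by +0.00000240° and the longitude by -0.00000303°.
N–S: 0.00000240° × 111320 m/° = 0.267168 m.
E–W at 52.2065°: -0.00000303° × 111320 × cos 52.2065° = -0.00000303 × 111320 × 0.6128 ≈ -0.206703 m.
Hypotenuse of the two orthogonal shifts: √(0.267168² + 0.206703²) = 0.337794 m.
That is 0.337794 m = 33.779 cm.

33.8 centimetres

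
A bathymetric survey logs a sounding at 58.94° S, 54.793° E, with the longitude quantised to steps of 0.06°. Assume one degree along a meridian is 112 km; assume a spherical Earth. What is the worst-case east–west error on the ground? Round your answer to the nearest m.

With a 0.06° grid the true value lies within half a step, ±0.06°/2 = ±0.03°, of the stored one.
At latitude 58.94° a degree of longitude spans 112000 m × cos 58.94° = 112000 × 0.5159 ≈ 57784.8 m.
So at most 0.03° × 57784.8 ≈ 1733.54 m east–west.

1734 m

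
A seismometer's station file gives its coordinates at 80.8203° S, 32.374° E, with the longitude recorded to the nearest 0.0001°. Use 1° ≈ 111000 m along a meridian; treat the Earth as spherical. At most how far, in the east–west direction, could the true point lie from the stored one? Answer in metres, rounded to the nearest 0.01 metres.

Rounding to 4 decimal places leaves the longitude within ±5e-05° of the true value.
One degree of longitude at 80.8203° is 111000 × cos 80.8203° ≈ 111000 × 0.1595 = 17708 m.
Maximum E–W displacement: 5e-05 × 17708 = 0.885399 m.

0.89 metres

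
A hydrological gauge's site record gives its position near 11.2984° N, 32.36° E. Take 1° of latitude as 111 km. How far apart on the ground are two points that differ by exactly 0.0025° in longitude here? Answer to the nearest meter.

272 meters

0.0025° of longitude at 11.2984° is 0.0025 × 111000 × cos 11.2984° ≈ 0.0025 × 108849 = 272.122 m.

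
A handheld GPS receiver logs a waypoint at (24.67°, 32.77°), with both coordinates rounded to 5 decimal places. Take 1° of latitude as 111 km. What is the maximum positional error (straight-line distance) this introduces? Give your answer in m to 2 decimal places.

Rounding to 5 decimal places leaves each coordinate within ±5e-06° of the true value.
N–S: 5e-06° × 111000 m/° = 0.555 m.
Longitude error → 5e-06 × 111000 × cos 24.67° = 5e-06 × 111000 × 0.9087 ≈ 0.504343 m.
Worst case both components are at the extreme and orthogonal: √(0.555² + 0.504343²) ≈ 0.749925 m.

0.75 m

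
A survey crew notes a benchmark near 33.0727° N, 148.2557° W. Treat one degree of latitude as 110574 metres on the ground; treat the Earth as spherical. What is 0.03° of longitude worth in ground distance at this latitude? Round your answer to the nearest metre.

0.03° of longitude at 33.0727° is 0.03 × 110574 × cos 33.0727° ≈ 0.03 × 92658.7 = 2779.76 m.

2780 metres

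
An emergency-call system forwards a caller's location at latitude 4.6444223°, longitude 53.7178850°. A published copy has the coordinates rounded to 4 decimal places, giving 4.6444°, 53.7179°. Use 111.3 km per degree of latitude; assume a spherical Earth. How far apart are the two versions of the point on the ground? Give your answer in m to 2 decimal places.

2.99 m

Δlat = 4.6444223 − 4.6444 = +0.0000223°; Δlon = 53.7178850 − 53.7179 = -0.0000150°.
N–S: 0.0000223° × 111300 m/° = 2.48199 m.
E–W at 4.6444°: -0.0000150° × 111300 × cos 4.6444° = -0.0000150 × 111300 × 0.9967 ≈ -1.66402 m.
Combined displacement = (2.48199² + 1.66402²)^½ ≈ 2.98818 m.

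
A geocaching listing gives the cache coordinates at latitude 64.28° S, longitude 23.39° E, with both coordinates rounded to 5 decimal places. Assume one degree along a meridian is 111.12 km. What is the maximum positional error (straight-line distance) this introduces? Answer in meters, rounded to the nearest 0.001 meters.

0.606 meters

Rounding to 5 decimal places leaves each coordinate within ±5e-06° of the true value.
N–S: 5e-06° × 111120 m/° = 0.5556 m.
E–W at 64.28°: 5e-06° × 111120 × cos 64.28° = 5e-06 × 111120 × 0.4340 ≈ 0.241116 m.
Worst case both components are at the extreme and orthogonal: √(0.5556² + 0.241116²) ≈ 0.605663 m.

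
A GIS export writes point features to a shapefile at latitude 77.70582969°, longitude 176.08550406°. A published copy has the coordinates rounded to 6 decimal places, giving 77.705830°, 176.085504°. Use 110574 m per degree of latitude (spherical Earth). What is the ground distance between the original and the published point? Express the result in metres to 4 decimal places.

Δlat = 77.70582969 − 77.705830 = -0.00000031°; Δlon = 176.08550406 − 176.085504 = +0.00000006°.
N–S: -0.00000031° × 110574 m/° = -0.0342779 m.
E–W at 77.7058°: 0.00000006° × 110574 × cos 77.7058° = 0.00000006 × 110574 × 0.2129 ≈ 0.00141268 m.
Combined displacement = (0.0342779² + 0.00141268²)^½ ≈ 0.034307 m.

0.0343 metres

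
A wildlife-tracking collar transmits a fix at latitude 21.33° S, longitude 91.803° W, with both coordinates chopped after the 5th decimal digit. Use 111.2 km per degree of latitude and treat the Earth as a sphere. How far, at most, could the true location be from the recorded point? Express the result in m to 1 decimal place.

1.5 m

Truncating at 5 decimal places can drop up to a full unit in the last place, so each coordinate may be off by as much as 1e-05°.
North–south component: 1e-05° × 111200 = 1.112 m.
East–west component at 21.33°: 1e-05° × 111200 × cos 21.33° ≈ 1e-05 × 103583 ≈ 1.03583 m.
The two errors are perpendicular, so the maximum displacement is √(1.112² + 1.03583²) ≈ 1.5197 m.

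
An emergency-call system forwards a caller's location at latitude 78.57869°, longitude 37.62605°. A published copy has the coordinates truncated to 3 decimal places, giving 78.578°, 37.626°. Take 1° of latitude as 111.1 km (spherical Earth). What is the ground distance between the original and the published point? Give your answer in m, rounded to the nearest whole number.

The latitude changed by +0.00069° and the longitude by +0.00005°.
North–south shift: 0.00069 × 111100 = 76.659 m.
East–west at this latitude: 0.00005° × 111100 × cos 78.578° ≈ 0.00005 × 22001.5 = 1.10008 m.
Distance: √(76.659² + 1.10008²) ≈ 76.6669 m.

77 m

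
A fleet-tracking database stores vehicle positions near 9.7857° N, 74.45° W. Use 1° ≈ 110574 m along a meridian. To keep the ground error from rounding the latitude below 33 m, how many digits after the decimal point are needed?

4

One degree of latitude covers 110574 m.
N decimal places → at most half a unit in the last place, 0.5 × 10⁻ᴺ° = 110574/2 × 10⁻ᴺ m.
Need 0.5 × 110574 × 10⁻ᴺ ≤ 33 → 10⁻ᴺ ≤ 5.969e-04, so N ≥ 3.22.
At 3 places the error can reach 55.3 m, but 4 places keeps it to 5.53 m.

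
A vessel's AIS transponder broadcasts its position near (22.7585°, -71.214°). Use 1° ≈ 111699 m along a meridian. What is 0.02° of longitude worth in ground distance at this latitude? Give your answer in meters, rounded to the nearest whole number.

2060 meters

One degree of longitude here spans 111699 × cos 22.7585° = 111699 × 0.9221 ≈ 103003 m; 0.02° of that is 2060.05 m.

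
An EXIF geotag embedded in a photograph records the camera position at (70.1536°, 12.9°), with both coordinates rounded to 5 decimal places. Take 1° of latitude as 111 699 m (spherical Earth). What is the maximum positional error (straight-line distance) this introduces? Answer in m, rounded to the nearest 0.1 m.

0.6 m

Rounding to 5 decimal places leaves each coordinate within ±5e-06° of the true value.
North–south component: 5e-06° × 111699 = 0.558495 m.
East–west component at 70.1536°: 5e-06° × 111699 × cos 70.1536° ≈ 5e-06 × 37921.8 ≈ 0.189609 m.
Combining orthogonally: (0.558495² + 0.189609²)^½ ≈ 0.589804 m.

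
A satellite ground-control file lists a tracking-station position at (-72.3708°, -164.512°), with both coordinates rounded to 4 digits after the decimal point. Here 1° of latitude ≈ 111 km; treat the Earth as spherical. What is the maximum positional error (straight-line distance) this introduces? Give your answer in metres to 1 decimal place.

5.8 metres

Rounding to 4 decimal places leaves each coordinate within ±5e-05° of the true value.
Latitude error → 5e-05 × 111000 = 5.55 m along the meridian.
Longitude error → 5e-05 × 111000 × cos 72.3708° = 5e-05 × 111000 × 0.3029 ≈ 1.68085 m.
Combining orthogonally: (5.55² + 1.68085²)^½ ≈ 5.79894 m.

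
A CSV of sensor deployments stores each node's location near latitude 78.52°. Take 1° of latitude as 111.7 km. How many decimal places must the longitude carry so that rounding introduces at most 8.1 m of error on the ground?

At 78.52° one degree of longitude covers 111700 × cos 78.52° ≈ 111700 × 0.1990 ≈ 22231.2 m.
N decimal places → at most half a unit in the last place, 0.5 × 10⁻ᴺ° = 22231.2/2 × 10⁻ᴺ m.
Setting 11115.6 × 10⁻ᴺ ≤ 8.1 gives 10ᴺ ≥ 1372, i.e. N ≥ 3.14.
So 4 decimal places suffice (1.11 m); 3 would allow up to 11.1 m.

4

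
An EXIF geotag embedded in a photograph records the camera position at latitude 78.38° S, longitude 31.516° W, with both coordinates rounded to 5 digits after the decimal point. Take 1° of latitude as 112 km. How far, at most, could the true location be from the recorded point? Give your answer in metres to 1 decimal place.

0.6 metres

Rounding to 5 decimal places leaves each coordinate within ±5e-06° of the true value.
North–south component: 5e-06° × 112000 = 0.56 m.
E–W at 78.38°: 5e-06° × 112000 × cos 78.38° = 5e-06 × 112000 × 0.2014 ≈ 0.112795 m.
Combining orthogonally: (0.56² + 0.112795²)^½ ≈ 0.571247 m.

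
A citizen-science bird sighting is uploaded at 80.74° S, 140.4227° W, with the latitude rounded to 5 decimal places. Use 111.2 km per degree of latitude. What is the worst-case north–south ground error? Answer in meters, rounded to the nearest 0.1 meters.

Rounding to 5 decimal places leaves the latitude within ±5e-06° of the true value.
North–south distance: 5e-06° × 111200 m/° = 0.556 m.

0.6 meters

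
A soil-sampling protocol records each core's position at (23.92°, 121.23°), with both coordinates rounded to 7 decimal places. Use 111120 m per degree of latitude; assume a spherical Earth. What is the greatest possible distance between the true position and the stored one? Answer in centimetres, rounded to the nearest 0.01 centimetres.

0.75 centimetres

Rounding to 7 decimal places leaves each coordinate within ±5e-08° of the true value.
North–south component: 5e-08° × 111120 = 0.005556 m.
East–west component at 23.92°: 5e-08° × 111120 × cos 23.92° ≈ 5e-08 × 101576 ≈ 0.00507881 m.
The two errors are perpendicular, so the maximum displacement is √(0.005556² + 0.00507881²) ≈ 0.00752751 m.
That is 0.00752751 m = 0.75275 cm.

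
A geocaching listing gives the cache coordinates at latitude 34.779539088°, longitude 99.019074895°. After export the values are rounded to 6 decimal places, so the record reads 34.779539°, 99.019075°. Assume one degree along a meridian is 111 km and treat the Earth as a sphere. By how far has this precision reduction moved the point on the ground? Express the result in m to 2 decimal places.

Δlat = 34.779539088 − 34.779539 = +0.000000088°; Δlon = 99.019074895 − 99.019075 = -0.000000105°.
N–S: 0.000000088° × 111000 m/° = 0.009768 m.
E–W at 34.7795°: -0.000000105° × 111000 × cos 34.7795° = -0.000000105 × 111000 × 0.8214 ≈ -0.00957287 m.
Hypotenuse of the two orthogonal shifts: √(0.009768² + 0.00957287²) = 0.0136768 m.

0.01 m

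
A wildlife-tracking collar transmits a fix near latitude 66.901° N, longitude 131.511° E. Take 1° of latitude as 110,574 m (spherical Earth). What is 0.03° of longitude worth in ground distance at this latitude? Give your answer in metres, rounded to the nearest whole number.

One degree of longitude here spans 110574 × cos 66.901° = 110574 × 0.3923 ≈ 43380.5 m; 0.03° of that is 1301.42 m.

1301 metres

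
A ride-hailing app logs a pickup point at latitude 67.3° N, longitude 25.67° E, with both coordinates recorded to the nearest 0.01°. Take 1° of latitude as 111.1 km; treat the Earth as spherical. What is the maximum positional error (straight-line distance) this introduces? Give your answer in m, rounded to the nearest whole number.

595 m

Rounding to 2 decimal places leaves each coordinate within ±0.005° of the true value.
North–south component: 0.005° × 111100 = 555.5 m.
East–west component at 67.3°: 0.005° × 111100 × cos 67.3° ≈ 0.005 × 42874.2 ≈ 214.371 m.
Worst case both components are at the extreme and orthogonal: √(555.5² + 214.371²) ≈ 595.428 m.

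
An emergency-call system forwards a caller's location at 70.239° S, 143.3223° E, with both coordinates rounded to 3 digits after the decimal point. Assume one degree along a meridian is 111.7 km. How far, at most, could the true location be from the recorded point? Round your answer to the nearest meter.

Rounding to 3 decimal places leaves each coordinate within ±0.0005° of the true value.
Latitude error → 0.0005 × 111700 = 55.85 m along the meridian.
East–west component at 70.239°: 0.0005° × 111700 × cos 70.239° ≈ 0.0005 × 37765.5 ≈ 18.8827 m.
Combining orthogonally: (55.85² + 18.8827²)^½ ≈ 58.9557 m.

59 meters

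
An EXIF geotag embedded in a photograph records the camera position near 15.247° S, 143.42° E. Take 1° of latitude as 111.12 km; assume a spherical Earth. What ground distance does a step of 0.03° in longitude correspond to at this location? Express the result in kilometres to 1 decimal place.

3.2 kilometres

0.03° of longitude at 15.247° is 0.03 × 111120 × cos 15.247° ≈ 0.03 × 107209 = 3216.26 m.
That is 3216.26 m = 3.2163 km.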